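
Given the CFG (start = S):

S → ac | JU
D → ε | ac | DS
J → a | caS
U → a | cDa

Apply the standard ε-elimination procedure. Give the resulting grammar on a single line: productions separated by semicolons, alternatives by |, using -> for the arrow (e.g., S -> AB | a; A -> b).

S -> JU | ac; D -> S | DS | ac; J -> a | caS; U -> a | ca | cDa

Nullable set: {D}.
Drop D -> ε.
D -> DS: D nullable, giving DS | S.
U -> cDa: D nullable, giving cDa | ca.
Unchanged (no nullable symbols): S -> JU; S -> ac; D -> ac; J -> a; J -> caS; U -> a.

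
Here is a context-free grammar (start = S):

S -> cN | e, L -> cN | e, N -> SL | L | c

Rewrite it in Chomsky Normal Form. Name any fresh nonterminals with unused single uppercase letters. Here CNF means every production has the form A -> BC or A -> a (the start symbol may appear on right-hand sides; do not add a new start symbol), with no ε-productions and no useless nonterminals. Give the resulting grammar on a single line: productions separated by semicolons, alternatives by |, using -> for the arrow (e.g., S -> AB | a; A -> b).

S -> e | AN; A -> c; L -> e | AN; N -> c | e | AN | SL

No ε-productions.
After unit-elimination: S -> e | cN; L -> e | cN; N -> c | e | SL | cN.
TERM: introduce A -> c and substitute in every rule of length ≥2.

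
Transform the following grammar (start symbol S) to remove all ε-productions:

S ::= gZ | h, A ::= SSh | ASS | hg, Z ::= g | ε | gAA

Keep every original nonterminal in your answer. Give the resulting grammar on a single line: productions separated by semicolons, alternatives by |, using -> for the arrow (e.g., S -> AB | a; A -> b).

S -> g | h | gZ; A -> hg | ASS | SSh; Z -> g | gAA

Nullable set: {Z}.
S -> gZ: Z nullable, giving g | gZ.
Drop Z -> ε.
Unchanged (no nullable symbols): S -> h; A -> ASS; A -> SSh; A -> hg; Z -> g; Z -> gAA.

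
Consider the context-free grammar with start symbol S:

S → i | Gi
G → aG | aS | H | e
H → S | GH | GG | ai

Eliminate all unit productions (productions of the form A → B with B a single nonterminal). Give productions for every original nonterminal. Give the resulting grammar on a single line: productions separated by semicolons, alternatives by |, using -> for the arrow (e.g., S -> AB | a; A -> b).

Unit productions: G->H, H->S.
Unit pairs (A ⇒* B via units): (G,H), (G,S), (H,S).
S: inherits non-unit rules of {S} → Gi | i.
G: inherits non-unit rules of {G, H, S} → GG | GH | Gi | aG | aS | ai | e | i.
H: inherits non-unit rules of {H, S} → GG | GH | Gi | ai | i.

S -> i | Gi; G -> e | i | GG | GH | Gi | aG | aS | ai; H -> i | GG | GH | Gi | ai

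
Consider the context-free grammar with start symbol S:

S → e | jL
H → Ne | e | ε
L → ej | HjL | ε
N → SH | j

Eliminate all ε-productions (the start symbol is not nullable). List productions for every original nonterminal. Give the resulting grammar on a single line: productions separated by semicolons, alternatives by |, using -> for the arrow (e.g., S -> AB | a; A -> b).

S -> e | j | jL; H -> e | Ne; L -> j | Hj | ej | jL | HjL; N -> S | j | SH

Nullable set: {H, L}.
S -> jL: L nullable, giving j | jL.
Drop H -> ε.
Drop L -> ε.
L -> HjL: H, L nullable, giving Hj | HjL | j | jL.
N -> SH: H nullable, giving S | SH.
Unchanged (no nullable symbols): S -> e; H -> Ne; H -> e; L -> ej; N -> j.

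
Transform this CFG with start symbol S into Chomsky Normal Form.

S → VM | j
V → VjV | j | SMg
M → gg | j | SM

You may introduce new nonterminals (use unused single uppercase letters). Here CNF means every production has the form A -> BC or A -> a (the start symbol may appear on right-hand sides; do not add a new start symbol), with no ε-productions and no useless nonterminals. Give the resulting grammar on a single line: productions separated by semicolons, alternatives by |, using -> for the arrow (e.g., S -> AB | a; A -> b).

S -> j | VM; A -> g; B -> j; C -> MA; D -> BV; M -> j | AA | SM; V -> j | SC | VD

No ε-productions.
No unit productions to eliminate.
TERM: introduce A -> g, B -> j and substitute in every rule of length ≥2.
BIN: V -> SMA becomes V -> SC, C -> MA; V -> VBV becomes V -> VD, D -> BV.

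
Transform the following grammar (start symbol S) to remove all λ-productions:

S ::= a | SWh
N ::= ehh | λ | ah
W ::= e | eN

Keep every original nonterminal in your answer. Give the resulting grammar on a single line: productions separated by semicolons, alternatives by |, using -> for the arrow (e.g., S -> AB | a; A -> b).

Nullable set: {N}.
Drop N -> λ.
W -> eN: N nullable, giving e | eN.
Unchanged (no nullable symbols): S -> SWh; S -> a; N -> ah; N -> ehh; W -> e.

S -> a | SWh; N -> ah | ehh; W -> e | eN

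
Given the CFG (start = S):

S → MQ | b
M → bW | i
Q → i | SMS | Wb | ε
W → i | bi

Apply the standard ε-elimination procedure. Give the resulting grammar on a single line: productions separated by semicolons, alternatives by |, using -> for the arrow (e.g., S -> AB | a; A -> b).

Nullable set: {Q}.
S -> MQ: Q nullable, giving M | MQ.
Drop Q -> ε.
Unchanged (no nullable symbols): S -> b; M -> bW; M -> i; Q -> SMS; Q -> Wb; Q -> i; W -> bi; W -> i.

S -> M | b | MQ; M -> i | bW; Q -> i | Wb | SMS; W -> i | bi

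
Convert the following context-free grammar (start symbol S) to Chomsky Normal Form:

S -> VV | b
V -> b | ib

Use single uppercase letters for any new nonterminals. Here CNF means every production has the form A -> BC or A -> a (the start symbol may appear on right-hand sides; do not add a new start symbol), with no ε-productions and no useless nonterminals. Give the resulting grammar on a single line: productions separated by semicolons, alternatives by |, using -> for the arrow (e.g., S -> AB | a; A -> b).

No ε-productions.
No unit productions to eliminate.
TERM: introduce B -> b, A -> i and substitute in every rule of length ≥2.

S -> b | VV; A -> i; B -> b; V -> b | AB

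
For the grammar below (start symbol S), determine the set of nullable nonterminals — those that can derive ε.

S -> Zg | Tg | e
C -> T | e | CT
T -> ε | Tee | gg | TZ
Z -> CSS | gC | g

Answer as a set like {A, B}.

{C, T}

Directly nullable (have an ε-rule): {T}.
C is nullable via C -> T (every symbol on the right is already known nullable).
Not nullable: S, Z — each has a terminal in every rule's right-hand side or depends on a non-nullable symbol.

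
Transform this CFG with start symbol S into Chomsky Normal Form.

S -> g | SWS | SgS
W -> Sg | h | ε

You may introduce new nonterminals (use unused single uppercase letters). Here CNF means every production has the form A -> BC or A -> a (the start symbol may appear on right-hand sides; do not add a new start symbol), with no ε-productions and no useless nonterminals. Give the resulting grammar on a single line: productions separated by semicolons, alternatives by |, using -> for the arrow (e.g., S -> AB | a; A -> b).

Nullable: {W}; after ε-elimination: S -> g | SS | SWS | SgS; W -> h | Sg.
No unit productions to eliminate.
TERM: introduce A -> g and substitute in every rule of length ≥2.
BIN: S -> SAS becomes S -> SB, B -> AS; S -> SWS becomes S -> SC, C -> WS.

S -> g | SB | SC | SS; A -> g; B -> AS; C -> WS; W -> h | SA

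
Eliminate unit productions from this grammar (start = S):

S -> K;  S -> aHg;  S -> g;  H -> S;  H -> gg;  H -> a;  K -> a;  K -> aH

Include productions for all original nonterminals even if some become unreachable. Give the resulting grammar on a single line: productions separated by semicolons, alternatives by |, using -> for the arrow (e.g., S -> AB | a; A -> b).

Unit productions: H->S, S->K.
Unit pairs (A ⇒* B via units): (H,K), (H,S), (S,K).
S: inherits non-unit rules of {K, S} → a | aH | aHg | g.
H: inherits non-unit rules of {H, K, S} → a | aH | aHg | g | gg.
K: inherits non-unit rules of {K} → a | aH.

S -> a | g | aH | aHg; H -> a | g | aH | gg | aHg; K -> a | aH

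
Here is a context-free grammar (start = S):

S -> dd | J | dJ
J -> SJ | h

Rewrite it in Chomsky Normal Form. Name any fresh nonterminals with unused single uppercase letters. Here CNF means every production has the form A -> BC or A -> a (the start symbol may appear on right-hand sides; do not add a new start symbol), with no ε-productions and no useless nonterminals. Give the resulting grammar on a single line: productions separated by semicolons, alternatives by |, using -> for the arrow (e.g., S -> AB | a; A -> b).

No ε-productions.
After unit-elimination: S -> h | SJ | dJ | dd; J -> h | SJ.
TERM: introduce A -> d and substitute in every rule of length ≥2.

S -> h | AA | AJ | SJ; A -> d; J -> h | SJ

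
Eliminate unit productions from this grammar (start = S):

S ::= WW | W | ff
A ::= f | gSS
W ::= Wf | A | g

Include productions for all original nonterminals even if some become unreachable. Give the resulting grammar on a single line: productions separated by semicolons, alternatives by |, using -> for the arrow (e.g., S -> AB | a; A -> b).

S -> f | g | WW | Wf | ff | gSS; A -> f | gSS; W -> f | g | Wf | gSS

Unit productions: S->W, W->A.
Unit pairs (A ⇒* B via units): (S,A), (S,W), (W,A).
S: inherits non-unit rules of {A, S, W} → WW | Wf | f | ff | g | gSS.
A: inherits non-unit rules of {A} → f | gSS.
W: inherits non-unit rules of {A, W} → Wf | f | g | gSS.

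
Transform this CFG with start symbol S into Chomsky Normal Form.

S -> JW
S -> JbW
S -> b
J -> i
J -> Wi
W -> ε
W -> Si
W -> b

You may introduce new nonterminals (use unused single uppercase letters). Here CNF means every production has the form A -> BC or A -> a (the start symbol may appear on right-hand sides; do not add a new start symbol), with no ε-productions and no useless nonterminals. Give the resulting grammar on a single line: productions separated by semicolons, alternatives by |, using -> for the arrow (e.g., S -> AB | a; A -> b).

Nullable: {W}; after ε-elimination: S -> J | b | JW | Jb | JbW; J -> i | Wi; W -> b | Si.
After unit-elimination: S -> b | i | JW | Jb | Wi | JbW; J -> i | Wi; W -> b | Si.
TERM: introduce B -> b, A -> i and substitute in every rule of length ≥2.
BIN: S -> JBW becomes S -> JC, C -> BW.

S -> b | i | JB | JC | JW | WA; A -> i; B -> b; C -> BW; J -> i | WA; W -> b | SA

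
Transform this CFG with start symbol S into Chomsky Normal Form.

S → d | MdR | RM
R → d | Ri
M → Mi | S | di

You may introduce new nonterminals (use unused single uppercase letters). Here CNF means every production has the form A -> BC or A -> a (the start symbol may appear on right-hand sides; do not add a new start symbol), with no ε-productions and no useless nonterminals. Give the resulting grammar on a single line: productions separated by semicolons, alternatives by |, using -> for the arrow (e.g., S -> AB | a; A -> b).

S -> d | MD | RM; A -> d; B -> i; C -> AR; D -> AR; M -> d | AB | MB | MC | RM; R -> d | RB

No ε-productions.
After unit-elimination: S -> d | RM | MdR; M -> d | Mi | RM | di | MdR; R -> d | Ri.
TERM: introduce A -> d, B -> i and substitute in every rule of length ≥2.
BIN: M -> MAR becomes M -> MC, C -> AR; S -> MAR becomes S -> MD, D -> AR.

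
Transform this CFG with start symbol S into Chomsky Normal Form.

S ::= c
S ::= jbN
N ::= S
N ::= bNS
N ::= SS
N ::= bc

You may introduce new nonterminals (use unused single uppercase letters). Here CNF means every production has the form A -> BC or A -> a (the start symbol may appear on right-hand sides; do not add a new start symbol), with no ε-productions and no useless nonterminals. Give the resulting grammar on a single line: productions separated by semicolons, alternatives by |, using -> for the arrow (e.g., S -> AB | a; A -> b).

S -> c | CF; A -> b; B -> c; C -> j; D -> NS; E -> AN; F -> AN; N -> c | AB | AD | CE | SS

No ε-productions.
After unit-elimination: S -> c | jbN; N -> c | SS | bc | bNS | jbN.
TERM: introduce A -> b, B -> c, C -> j and substitute in every rule of length ≥2.
BIN: N -> ANS becomes N -> AD, D -> NS; N -> CAN becomes N -> CE, E -> AN; S -> CAN becomes S -> CF, F -> AN.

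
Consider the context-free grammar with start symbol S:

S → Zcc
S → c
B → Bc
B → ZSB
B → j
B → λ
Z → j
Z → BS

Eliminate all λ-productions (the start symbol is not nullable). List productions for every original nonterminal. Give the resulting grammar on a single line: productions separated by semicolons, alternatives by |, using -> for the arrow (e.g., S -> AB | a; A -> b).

S -> c | Zcc; B -> c | j | Bc | ZS | ZSB; Z -> S | j | BS

Nullable set: {B}.
Drop B -> λ.
B -> Bc: B nullable, giving Bc | c.
B -> ZSB: B nullable, giving ZS | ZSB.
Z -> BS: B nullable, giving BS | S.
Unchanged (no nullable symbols): S -> Zcc; S -> c; B -> j; Z -> j.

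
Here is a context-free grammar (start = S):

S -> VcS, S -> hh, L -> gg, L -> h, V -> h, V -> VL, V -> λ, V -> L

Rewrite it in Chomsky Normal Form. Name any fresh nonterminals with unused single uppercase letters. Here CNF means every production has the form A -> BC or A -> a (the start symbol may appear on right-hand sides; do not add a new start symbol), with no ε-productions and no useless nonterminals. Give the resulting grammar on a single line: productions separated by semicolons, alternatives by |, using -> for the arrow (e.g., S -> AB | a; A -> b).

Nullable: {V}; after ε-elimination: S -> cS | hh | VcS; L -> h | gg; V -> L | h | VL.
After unit-elimination: S -> cS | hh | VcS; L -> h | gg; V -> h | VL | gg.
TERM: introduce B -> c, A -> g, C -> h and substitute in every rule of length ≥2.
BIN: S -> VBS becomes S -> VD, D -> BS.

S -> BS | CC | VD; A -> g; B -> c; C -> h; D -> BS; L -> h | AA; V -> h | AA | VL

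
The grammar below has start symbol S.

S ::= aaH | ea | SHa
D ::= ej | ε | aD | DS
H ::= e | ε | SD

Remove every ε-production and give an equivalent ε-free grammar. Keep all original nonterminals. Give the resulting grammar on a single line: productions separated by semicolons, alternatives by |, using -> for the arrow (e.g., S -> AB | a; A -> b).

Nullable set: {D, H}.
S -> SHa: H nullable, giving SHa | Sa.
S -> aaH: H nullable, giving aa | aaH.
Drop D -> ε.
D -> DS: D nullable, giving DS | S.
D -> aD: D nullable, giving a | aD.
Drop H -> ε.
H -> SD: D nullable, giving S | SD.
Unchanged (no nullable symbols): S -> ea; D -> ej; H -> e.

S -> Sa | aa | ea | SHa | aaH; D -> S | a | DS | aD | ej; H -> S | e | SD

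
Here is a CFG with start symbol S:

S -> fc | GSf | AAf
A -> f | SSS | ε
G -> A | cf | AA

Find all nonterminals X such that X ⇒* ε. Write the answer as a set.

{A, G}

Directly nullable (have an ε-rule): {A}.
G is nullable via G -> A (every symbol on the right is already known nullable).
Not nullable: S — each has a terminal in every rule's right-hand side or depends on a non-nullable symbol.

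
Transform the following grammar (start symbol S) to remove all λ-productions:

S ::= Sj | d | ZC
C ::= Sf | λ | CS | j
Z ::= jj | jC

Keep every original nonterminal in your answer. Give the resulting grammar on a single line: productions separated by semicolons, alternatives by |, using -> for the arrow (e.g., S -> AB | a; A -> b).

Nullable set: {C}.
S -> ZC: C nullable, giving Z | ZC.
Drop C -> λ.
C -> CS: C nullable, giving CS | S.
Z -> jC: C nullable, giving j | jC.
Unchanged (no nullable symbols): S -> Sj; S -> d; C -> Sf; C -> j; Z -> jj.

S -> Z | d | Sj | ZC; C -> S | j | CS | Sf; Z -> j | jC | jj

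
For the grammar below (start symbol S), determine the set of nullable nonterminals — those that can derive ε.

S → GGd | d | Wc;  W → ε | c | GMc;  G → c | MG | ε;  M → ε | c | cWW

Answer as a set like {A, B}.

Directly nullable (have an ε-rule): {G, M, W}.
Not nullable: S — each has a terminal in every rule's right-hand side or depends on a non-nullable symbol.

{G, M, W}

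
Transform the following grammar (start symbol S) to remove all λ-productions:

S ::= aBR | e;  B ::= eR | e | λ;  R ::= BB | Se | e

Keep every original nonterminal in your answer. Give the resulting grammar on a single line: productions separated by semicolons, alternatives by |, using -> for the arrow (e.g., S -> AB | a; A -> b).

Nullable set: {B, R}.
S -> aBR: B, R nullable, giving a | aB | aBR | aR.
Drop B -> λ.
B -> eR: R nullable, giving e | eR.
R -> BB: B, B nullable, giving B | BB.
Unchanged (no nullable symbols): S -> e; B -> e; R -> Se; R -> e.

S -> a | e | aB | aR | aBR; B -> e | eR; R -> B | e | BB | Se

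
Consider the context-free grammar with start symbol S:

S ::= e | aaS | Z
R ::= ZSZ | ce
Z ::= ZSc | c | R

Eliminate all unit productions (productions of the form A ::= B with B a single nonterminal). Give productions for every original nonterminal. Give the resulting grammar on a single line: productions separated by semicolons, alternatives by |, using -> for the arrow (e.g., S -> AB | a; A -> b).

S -> c | e | ce | ZSZ | ZSc | aaS; R -> ce | ZSZ; Z -> c | ce | ZSZ | ZSc

Unit productions: S->Z, Z->R.
Unit pairs (A ⇒* B via units): (S,R), (S,Z), (Z,R).
S: inherits non-unit rules of {R, S, Z} → ZSZ | ZSc | aaS | c | ce | e.
R: inherits non-unit rules of {R} → ZSZ | ce.
Z: inherits non-unit rules of {R, Z} → ZSZ | ZSc | c | ce.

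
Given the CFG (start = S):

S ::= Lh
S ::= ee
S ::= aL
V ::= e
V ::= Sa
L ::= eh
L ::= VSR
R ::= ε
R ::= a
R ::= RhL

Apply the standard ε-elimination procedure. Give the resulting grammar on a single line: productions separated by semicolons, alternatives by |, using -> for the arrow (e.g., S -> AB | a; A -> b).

Nullable set: {R}.
L -> VSR: R nullable, giving VS | VSR.
Drop R -> ε.
R -> RhL: R nullable, giving RhL | hL.
Unchanged (no nullable symbols): S -> Lh; S -> aL; S -> ee; L -> eh; R -> a; V -> Sa; V -> e.

S -> Lh | aL | ee; L -> VS | eh | VSR; R -> a | hL | RhL; V -> e | Sa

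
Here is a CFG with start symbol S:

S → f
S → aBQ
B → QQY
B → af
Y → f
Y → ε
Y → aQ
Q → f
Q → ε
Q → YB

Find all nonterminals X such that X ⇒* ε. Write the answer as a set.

{B, Q, Y}

Directly nullable (have an ε-rule): {Q, Y}.
B is nullable via B -> QQY (every symbol on the right is already known nullable).
Not nullable: S — each has a terminal in every rule's right-hand side or depends on a non-nullable symbol.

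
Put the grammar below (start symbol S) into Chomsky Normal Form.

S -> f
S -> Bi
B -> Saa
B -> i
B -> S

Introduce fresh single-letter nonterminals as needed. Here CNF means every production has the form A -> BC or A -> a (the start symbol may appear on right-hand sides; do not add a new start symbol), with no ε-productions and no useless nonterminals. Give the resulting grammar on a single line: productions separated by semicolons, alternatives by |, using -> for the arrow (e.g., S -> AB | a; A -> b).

No ε-productions.
After unit-elimination: S -> f | Bi; B -> f | i | Bi | Saa.
TERM: introduce C -> a, A -> i and substitute in every rule of length ≥2.
BIN: B -> SCC becomes B -> SD, D -> CC.

S -> f | BA; A -> i; B -> f | i | BA | SD; C -> a; D -> CC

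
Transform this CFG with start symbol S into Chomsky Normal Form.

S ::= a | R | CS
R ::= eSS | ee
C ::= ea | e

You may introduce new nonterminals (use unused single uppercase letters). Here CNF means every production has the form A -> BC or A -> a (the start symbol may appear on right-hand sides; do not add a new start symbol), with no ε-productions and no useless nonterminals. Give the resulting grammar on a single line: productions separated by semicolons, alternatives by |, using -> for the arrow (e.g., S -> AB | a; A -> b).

S -> a | AA | AE | CS; A -> e; B -> a; C -> e | AB; E -> SS

No ε-productions.
After unit-elimination: S -> a | CS | ee | eSS; C -> e | ea; R -> ee | eSS.
TERM: introduce B -> a, A -> e and substitute in every rule of length ≥2.
BIN: R -> ASS becomes R -> AD, D -> SS; S -> ASS becomes S -> AE, E -> SS.
Drop unreachable/unproductive: R.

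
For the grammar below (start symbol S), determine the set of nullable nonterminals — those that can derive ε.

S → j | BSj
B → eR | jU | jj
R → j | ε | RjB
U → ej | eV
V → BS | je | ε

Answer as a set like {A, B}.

Directly nullable (have an ε-rule): {R, V}.
Not nullable: B, S, U — each has a terminal in every rule's right-hand side or depends on a non-nullable symbol.

{R, V}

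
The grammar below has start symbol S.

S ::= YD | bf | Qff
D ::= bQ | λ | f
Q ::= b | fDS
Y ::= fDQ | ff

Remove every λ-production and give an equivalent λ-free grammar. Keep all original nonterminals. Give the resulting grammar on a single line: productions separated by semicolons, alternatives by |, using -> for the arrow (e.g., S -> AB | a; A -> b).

S -> Y | YD | bf | Qff; D -> f | bQ; Q -> b | fS | fDS; Y -> fQ | ff | fDQ

Nullable set: {D}.
S -> YD: D nullable, giving Y | YD.
Drop D -> λ.
Q -> fDS: D nullable, giving fDS | fS.
Y -> fDQ: D nullable, giving fDQ | fQ.
Unchanged (no nullable symbols): S -> Qff; S -> bf; D -> bQ; D -> f; Q -> b; Y -> ff.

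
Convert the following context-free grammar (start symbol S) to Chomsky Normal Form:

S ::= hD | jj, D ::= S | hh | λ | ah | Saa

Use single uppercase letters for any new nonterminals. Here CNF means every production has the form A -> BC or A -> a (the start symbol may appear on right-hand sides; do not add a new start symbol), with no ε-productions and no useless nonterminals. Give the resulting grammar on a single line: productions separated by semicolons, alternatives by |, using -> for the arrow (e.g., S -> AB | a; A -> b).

S -> h | BD | CC; A -> a; B -> h; C -> j; D -> h | AB | BB | BD | CC | SE; E -> AA

Nullable: {D}; after ε-elimination: S -> h | hD | jj; D -> S | ah | hh | Saa.
After unit-elimination: S -> h | hD | jj; D -> h | ah | hD | hh | jj | Saa.
TERM: introduce A -> a, B -> h, C -> j and substitute in every rule of length ≥2.
BIN: D -> SAA becomes D -> SE, E -> AA.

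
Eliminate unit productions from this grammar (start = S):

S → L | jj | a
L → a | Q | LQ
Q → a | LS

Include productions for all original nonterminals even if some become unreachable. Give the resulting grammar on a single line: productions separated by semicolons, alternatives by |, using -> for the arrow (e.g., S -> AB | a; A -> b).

S -> a | LQ | LS | jj; L -> a | LQ | LS; Q -> a | LS

Unit productions: L->Q, S->L.
Unit pairs (A ⇒* B via units): (L,Q), (S,L), (S,Q).
S: inherits non-unit rules of {L, Q, S} → LQ | LS | a | jj.
L: inherits non-unit rules of {L, Q} → LQ | LS | a.
Q: inherits non-unit rules of {Q} → LS | a.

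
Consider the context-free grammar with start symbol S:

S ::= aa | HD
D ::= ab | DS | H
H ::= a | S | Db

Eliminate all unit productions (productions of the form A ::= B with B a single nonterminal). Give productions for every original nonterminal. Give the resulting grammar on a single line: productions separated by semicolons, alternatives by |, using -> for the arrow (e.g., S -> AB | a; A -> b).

S -> HD | aa; D -> a | DS | Db | HD | aa | ab; H -> a | Db | HD | aa

Unit productions: D->H, H->S.
Unit pairs (A ⇒* B via units): (D,H), (D,S), (H,S).
S: inherits non-unit rules of {S} → HD | aa.
D: inherits non-unit rules of {D, H, S} → DS | Db | HD | a | aa | ab.
H: inherits non-unit rules of {H, S} → Db | HD | a | aa.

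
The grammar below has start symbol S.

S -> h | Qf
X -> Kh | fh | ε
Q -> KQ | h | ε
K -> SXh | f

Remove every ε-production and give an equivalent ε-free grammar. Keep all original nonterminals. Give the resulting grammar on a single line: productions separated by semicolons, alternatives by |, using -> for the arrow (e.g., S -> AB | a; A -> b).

S -> f | h | Qf; K -> f | Sh | SXh; Q -> K | h | KQ; X -> Kh | fh

Nullable set: {Q, X}.
S -> Qf: Q nullable, giving Qf | f.
K -> SXh: X nullable, giving SXh | Sh.
Drop Q -> ε.
Q -> KQ: Q nullable, giving K | KQ.
Drop X -> ε.
Unchanged (no nullable symbols): S -> h; K -> f; Q -> h; X -> Kh; X -> fh.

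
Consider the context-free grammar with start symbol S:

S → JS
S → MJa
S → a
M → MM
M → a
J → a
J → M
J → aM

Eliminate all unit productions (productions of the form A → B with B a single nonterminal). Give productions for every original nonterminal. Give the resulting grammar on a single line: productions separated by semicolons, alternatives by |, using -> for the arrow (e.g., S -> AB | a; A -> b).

Unit productions: J->M.
Unit pairs (A ⇒* B via units): (J,M).
S: inherits non-unit rules of {S} → JS | MJa | a.
J: inherits non-unit rules of {J, M} → MM | a | aM.
M: inherits non-unit rules of {M} → MM | a.

S -> a | JS | MJa; J -> a | MM | aM; M -> a | MM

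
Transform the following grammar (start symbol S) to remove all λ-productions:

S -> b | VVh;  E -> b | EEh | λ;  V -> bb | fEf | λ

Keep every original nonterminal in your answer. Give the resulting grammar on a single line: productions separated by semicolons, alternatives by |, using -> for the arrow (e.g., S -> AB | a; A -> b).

S -> b | h | Vh | VVh; E -> b | h | Eh | EEh; V -> bb | ff | fEf

Nullable set: {E, V}.
S -> VVh: V, V nullable, giving VVh | Vh | h.
Drop E -> λ.
E -> EEh: E, E nullable, giving EEh | Eh | h.
Drop V -> λ.
V -> fEf: E nullable, giving fEf | ff.
Unchanged (no nullable symbols): S -> b; E -> b; V -> bb.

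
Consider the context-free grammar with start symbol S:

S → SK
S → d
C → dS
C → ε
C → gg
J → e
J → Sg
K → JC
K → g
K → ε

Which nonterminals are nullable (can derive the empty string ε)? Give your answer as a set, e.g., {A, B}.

{C, K}

Directly nullable (have an ε-rule): {C, K}.
Not nullable: J, S — each has a terminal in every rule's right-hand side or depends on a non-nullable symbol.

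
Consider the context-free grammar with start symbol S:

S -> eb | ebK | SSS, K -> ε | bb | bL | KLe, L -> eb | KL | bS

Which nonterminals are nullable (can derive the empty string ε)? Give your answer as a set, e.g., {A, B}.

{K}

Directly nullable (have an ε-rule): {K}.
Not nullable: L, S — each has a terminal in every rule's right-hand side or depends on a non-nullable symbol.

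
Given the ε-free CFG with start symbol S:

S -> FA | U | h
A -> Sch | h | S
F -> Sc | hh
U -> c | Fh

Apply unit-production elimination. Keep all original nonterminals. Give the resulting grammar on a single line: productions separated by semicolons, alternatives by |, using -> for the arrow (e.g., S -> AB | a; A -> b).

S -> c | h | FA | Fh; A -> c | h | FA | Fh | Sch; F -> Sc | hh; U -> c | Fh

Unit productions: A->S, S->U.
Unit pairs (A ⇒* B via units): (A,S), (A,U), (S,U).
S: inherits non-unit rules of {S, U} → FA | Fh | c | h.
A: inherits non-unit rules of {A, S, U} → FA | Fh | Sch | c | h.
F: inherits non-unit rules of {F} → Sc | hh.
U: inherits non-unit rules of {U} → Fh | c.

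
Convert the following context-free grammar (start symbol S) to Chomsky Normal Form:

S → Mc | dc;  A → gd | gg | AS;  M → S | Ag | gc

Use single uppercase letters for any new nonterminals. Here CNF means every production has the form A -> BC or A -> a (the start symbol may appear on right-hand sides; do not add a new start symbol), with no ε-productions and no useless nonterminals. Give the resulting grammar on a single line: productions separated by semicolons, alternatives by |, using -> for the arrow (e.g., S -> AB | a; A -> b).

S -> CD | MD; A -> AS | BB | BC; B -> g; C -> d; D -> c; M -> AB | BD | CD | MD

No ε-productions.
After unit-elimination: S -> Mc | dc; A -> AS | gd | gg; M -> Ag | Mc | dc | gc.
TERM: introduce D -> c, C -> d, B -> g and substitute in every rule of length ≥2.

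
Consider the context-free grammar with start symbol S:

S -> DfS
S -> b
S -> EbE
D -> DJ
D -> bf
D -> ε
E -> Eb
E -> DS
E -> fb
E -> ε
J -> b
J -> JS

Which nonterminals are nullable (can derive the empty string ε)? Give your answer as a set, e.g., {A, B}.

{D, E}

Directly nullable (have an ε-rule): {D, E}.
Not nullable: J, S — each has a terminal in every rule's right-hand side or depends on a non-nullable symbol.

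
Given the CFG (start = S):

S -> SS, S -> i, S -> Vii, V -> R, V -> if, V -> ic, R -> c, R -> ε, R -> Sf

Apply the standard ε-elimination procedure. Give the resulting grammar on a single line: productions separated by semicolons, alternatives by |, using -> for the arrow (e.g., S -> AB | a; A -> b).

Nullable set: {R, V}.
S -> Vii: V nullable, giving Vii | ii.
Drop R -> ε.
V -> R: R nullable, giving R.
Unchanged (no nullable symbols): S -> SS; S -> i; R -> Sf; R -> c; V -> ic; V -> if.

S -> i | SS | ii | Vii; R -> c | Sf; V -> R | ic | if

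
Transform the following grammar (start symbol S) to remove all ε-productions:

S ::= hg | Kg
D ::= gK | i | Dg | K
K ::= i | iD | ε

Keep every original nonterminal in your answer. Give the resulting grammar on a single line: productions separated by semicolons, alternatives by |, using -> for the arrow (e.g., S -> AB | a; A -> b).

Nullable set: {D, K}.
S -> Kg: K nullable, giving Kg | g.
D -> Dg: D nullable, giving Dg | g.
D -> K: K nullable, giving K.
D -> gK: K nullable, giving g | gK.
Drop K -> ε.
K -> iD: D nullable, giving i | iD.
Unchanged (no nullable symbols): S -> hg; D -> i; K -> i.

S -> g | Kg | hg; D -> K | g | i | Dg | gK; K -> i | iD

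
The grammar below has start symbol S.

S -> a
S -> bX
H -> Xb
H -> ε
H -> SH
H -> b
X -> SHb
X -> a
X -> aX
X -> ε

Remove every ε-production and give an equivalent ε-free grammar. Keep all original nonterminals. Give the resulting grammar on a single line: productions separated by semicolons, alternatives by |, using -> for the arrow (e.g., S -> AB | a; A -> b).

S -> a | b | bX; H -> S | b | SH | Xb; X -> a | Sb | aX | SHb

Nullable set: {H, X}.
S -> bX: X nullable, giving b | bX.
Drop H -> ε.
H -> SH: H nullable, giving S | SH.
H -> Xb: X nullable, giving Xb | b.
Drop X -> ε.
X -> SHb: H nullable, giving SHb | Sb.
X -> aX: X nullable, giving a | aX.
Unchanged (no nullable symbols): S -> a; H -> b; X -> a.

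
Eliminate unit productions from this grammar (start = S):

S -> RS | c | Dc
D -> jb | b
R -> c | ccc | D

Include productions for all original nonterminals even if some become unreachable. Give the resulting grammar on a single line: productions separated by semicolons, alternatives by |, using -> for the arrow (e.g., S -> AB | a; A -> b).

Unit productions: R->D.
Unit pairs (A ⇒* B via units): (R,D).
S: inherits non-unit rules of {S} → Dc | RS | c.
D: inherits non-unit rules of {D} → b | jb.
R: inherits non-unit rules of {D, R} → b | c | ccc | jb.

S -> c | Dc | RS; D -> b | jb; R -> b | c | jb | ccc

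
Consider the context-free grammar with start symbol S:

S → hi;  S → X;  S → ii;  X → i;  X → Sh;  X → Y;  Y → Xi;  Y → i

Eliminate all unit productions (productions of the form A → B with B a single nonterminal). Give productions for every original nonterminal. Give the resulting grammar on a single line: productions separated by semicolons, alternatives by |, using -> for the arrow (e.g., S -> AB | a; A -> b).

Unit productions: S->X, X->Y.
Unit pairs (A ⇒* B via units): (S,X), (S,Y), (X,Y).
S: inherits non-unit rules of {S, X, Y} → Sh | Xi | hi | i | ii.
X: inherits non-unit rules of {X, Y} → Sh | Xi | i.
Y: inherits non-unit rules of {Y} → Xi | i.

S -> i | Sh | Xi | hi | ii; X -> i | Sh | Xi; Y -> i | Xi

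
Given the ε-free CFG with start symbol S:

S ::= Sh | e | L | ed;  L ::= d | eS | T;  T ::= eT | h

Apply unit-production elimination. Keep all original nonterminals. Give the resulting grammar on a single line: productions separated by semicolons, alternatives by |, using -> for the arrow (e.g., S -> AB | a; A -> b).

S -> d | e | h | Sh | eS | eT | ed; L -> d | h | eS | eT; T -> h | eT

Unit productions: L->T, S->L.
Unit pairs (A ⇒* B via units): (L,T), (S,L), (S,T).
S: inherits non-unit rules of {L, S, T} → Sh | d | e | eS | eT | ed | h.
L: inherits non-unit rules of {L, T} → d | eS | eT | h.
T: inherits non-unit rules of {T} → eT | h.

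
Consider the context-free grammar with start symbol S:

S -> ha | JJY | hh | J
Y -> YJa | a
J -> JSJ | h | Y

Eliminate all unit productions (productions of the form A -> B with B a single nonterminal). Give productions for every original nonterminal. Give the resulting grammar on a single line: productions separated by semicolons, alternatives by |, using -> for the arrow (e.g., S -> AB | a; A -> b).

S -> a | h | ha | hh | JJY | JSJ | YJa; J -> a | h | JSJ | YJa; Y -> a | YJa

Unit productions: J->Y, S->J.
Unit pairs (A ⇒* B via units): (J,Y), (S,J), (S,Y).
S: inherits non-unit rules of {J, S, Y} → JJY | JSJ | YJa | a | h | ha | hh.
J: inherits non-unit rules of {J, Y} → JSJ | YJa | a | h.
Y: inherits non-unit rules of {Y} → YJa | a.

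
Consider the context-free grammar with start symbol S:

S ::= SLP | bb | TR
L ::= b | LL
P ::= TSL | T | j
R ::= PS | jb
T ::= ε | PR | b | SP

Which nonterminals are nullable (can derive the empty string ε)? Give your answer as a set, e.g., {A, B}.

Directly nullable (have an ε-rule): {T}.
P is nullable via P -> T (every symbol on the right is already known nullable).
Not nullable: L, R, S — each has a terminal in every rule's right-hand side or depends on a non-nullable symbol.

{P, T}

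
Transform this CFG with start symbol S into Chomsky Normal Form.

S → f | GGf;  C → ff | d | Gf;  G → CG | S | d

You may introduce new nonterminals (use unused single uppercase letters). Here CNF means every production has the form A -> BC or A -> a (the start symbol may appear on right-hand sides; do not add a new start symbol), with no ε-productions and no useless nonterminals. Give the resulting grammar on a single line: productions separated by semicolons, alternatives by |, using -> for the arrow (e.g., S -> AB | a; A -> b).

No ε-productions.
After unit-elimination: S -> f | GGf; C -> d | Gf | ff; G -> d | f | CG | GGf.
TERM: introduce A -> f and substitute in every rule of length ≥2.
BIN: G -> GGA becomes G -> GB, B -> GA; S -> GGA becomes S -> GD, D -> GA.

S -> f | GD; A -> f; B -> GA; C -> d | AA | GA; D -> GA; G -> d | f | CG | GB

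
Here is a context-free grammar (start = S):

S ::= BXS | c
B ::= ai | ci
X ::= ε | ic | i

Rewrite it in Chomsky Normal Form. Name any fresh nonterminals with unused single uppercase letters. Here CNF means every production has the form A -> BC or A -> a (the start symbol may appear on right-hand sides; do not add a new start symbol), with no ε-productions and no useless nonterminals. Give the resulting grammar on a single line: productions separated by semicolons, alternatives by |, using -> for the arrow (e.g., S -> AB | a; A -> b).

S -> c | BE | BS; A -> a; B -> AC | DC; C -> i; D -> c; E -> XS; X -> i | CD

Nullable: {X}; after ε-elimination: S -> c | BS | BXS; B -> ai | ci; X -> i | ic.
No unit productions to eliminate.
TERM: introduce A -> a, D -> c, C -> i and substitute in every rule of length ≥2.
BIN: S -> BXS becomes S -> BE, E -> XS.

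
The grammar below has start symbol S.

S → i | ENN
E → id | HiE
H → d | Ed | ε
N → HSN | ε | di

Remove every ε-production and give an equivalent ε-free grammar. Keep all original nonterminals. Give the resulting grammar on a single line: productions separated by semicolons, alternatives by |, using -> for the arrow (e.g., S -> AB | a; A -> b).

Nullable set: {H, N}.
S -> ENN: N, N nullable, giving E | EN | ENN.
E -> HiE: H nullable, giving HiE | iE.
Drop H -> ε.
Drop N -> ε.
N -> HSN: H, N nullable, giving HS | HSN | S | SN.
Unchanged (no nullable symbols): S -> i; E -> id; H -> Ed; H -> d; N -> di.

S -> E | i | EN | ENN; E -> iE | id | HiE; H -> d | Ed; N -> S | HS | SN | di | HSN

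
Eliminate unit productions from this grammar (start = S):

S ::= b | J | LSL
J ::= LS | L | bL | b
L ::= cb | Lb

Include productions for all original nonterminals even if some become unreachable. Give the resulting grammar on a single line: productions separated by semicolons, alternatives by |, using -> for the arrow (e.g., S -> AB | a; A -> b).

Unit productions: J->L, S->J.
Unit pairs (A ⇒* B via units): (J,L), (S,J), (S,L).
S: inherits non-unit rules of {J, L, S} → LS | LSL | Lb | b | bL | cb.
J: inherits non-unit rules of {J, L} → LS | Lb | b | bL | cb.
L: inherits non-unit rules of {L} → Lb | cb.

S -> b | LS | Lb | bL | cb | LSL; J -> b | LS | Lb | bL | cb; L -> Lb | cb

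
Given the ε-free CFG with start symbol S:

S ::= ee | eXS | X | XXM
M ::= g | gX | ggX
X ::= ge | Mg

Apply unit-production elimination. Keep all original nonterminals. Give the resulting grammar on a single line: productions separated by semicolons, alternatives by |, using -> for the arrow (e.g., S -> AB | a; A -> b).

Unit productions: S->X.
Unit pairs (A ⇒* B via units): (S,X).
S: inherits non-unit rules of {S, X} → Mg | XXM | eXS | ee | ge.
M: inherits non-unit rules of {M} → g | gX | ggX.
X: inherits non-unit rules of {X} → Mg | ge.

S -> Mg | ee | ge | XXM | eXS; M -> g | gX | ggX; X -> Mg | ge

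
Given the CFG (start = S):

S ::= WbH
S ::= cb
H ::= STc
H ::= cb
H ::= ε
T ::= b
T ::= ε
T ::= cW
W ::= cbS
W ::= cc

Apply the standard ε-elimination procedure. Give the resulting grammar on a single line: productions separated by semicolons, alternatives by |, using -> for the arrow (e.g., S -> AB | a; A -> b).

Nullable set: {H, T}.
S -> WbH: H nullable, giving Wb | WbH.
Drop H -> ε.
H -> STc: T nullable, giving STc | Sc.
Drop T -> ε.
Unchanged (no nullable symbols): S -> cb; H -> cb; T -> b; T -> cW; W -> cbS; W -> cc.

S -> Wb | cb | WbH; H -> Sc | cb | STc; T -> b | cW; W -> cc | cbS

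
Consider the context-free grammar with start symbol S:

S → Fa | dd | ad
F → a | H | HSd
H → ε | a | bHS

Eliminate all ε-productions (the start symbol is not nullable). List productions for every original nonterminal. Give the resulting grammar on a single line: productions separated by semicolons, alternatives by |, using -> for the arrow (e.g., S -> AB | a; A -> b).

Nullable set: {F, H}.
S -> Fa: F nullable, giving Fa | a.
F -> H: H nullable, giving H.
F -> HSd: H nullable, giving HSd | Sd.
Drop H -> ε.
H -> bHS: H nullable, giving bHS | bS.
Unchanged (no nullable symbols): S -> ad; S -> dd; F -> a; H -> a.

S -> a | Fa | ad | dd; F -> H | a | Sd | HSd; H -> a | bS | bHS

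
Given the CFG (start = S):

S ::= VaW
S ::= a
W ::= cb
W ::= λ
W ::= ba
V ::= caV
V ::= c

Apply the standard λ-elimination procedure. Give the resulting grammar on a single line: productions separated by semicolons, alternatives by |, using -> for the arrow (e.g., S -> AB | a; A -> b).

S -> a | Va | VaW; V -> c | caV; W -> ba | cb

Nullable set: {W}.
S -> VaW: W nullable, giving Va | VaW.
Drop W -> λ.
Unchanged (no nullable symbols): S -> a; V -> c; V -> caV; W -> ba; W -> cb.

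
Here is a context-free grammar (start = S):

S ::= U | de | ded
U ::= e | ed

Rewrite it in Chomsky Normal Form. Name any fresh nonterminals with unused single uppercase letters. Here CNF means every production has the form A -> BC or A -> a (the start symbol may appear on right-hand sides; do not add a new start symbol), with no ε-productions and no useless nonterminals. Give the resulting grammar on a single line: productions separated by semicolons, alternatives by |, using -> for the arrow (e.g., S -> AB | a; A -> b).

No ε-productions.
After unit-elimination: S -> e | de | ed | ded; U -> e | ed.
TERM: introduce A -> d, B -> e and substitute in every rule of length ≥2.
BIN: S -> ABA becomes S -> AC, C -> BA.
Drop unreachable/unproductive: U.

S -> e | AB | AC | BA; A -> d; B -> e; C -> BA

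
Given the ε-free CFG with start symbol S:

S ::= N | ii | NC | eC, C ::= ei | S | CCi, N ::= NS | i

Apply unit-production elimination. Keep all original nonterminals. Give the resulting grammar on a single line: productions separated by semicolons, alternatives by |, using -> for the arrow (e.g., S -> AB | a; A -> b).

Unit productions: C->S, S->N.
Unit pairs (A ⇒* B via units): (C,N), (C,S), (S,N).
S: inherits non-unit rules of {N, S} → NC | NS | eC | i | ii.
C: inherits non-unit rules of {C, N, S} → CCi | NC | NS | eC | ei | i | ii.
N: inherits non-unit rules of {N} → NS | i.

S -> i | NC | NS | eC | ii; C -> i | NC | NS | eC | ei | ii | CCi; N -> i | NS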